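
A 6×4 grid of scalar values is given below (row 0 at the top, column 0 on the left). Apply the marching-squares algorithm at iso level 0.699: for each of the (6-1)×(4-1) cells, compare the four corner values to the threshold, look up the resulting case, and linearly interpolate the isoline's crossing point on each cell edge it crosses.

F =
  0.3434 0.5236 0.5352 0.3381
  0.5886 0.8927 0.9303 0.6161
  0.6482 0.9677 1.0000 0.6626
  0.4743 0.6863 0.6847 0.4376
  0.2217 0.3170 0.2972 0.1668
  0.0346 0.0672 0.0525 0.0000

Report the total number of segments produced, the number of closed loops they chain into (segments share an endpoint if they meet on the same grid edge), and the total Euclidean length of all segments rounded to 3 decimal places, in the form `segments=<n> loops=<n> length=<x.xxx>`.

cell (0,0): code 0100 → (0.475,1.000)–(1.000,0.363)
cell (0,1): code 1100 → (0.415,2.000)–(0.475,1.000)
cell (0,2): code 1000 → (1.000,2.736)–(0.415,2.000)
cell (1,0): code 0110 → (1.000,0.363)–(2.000,0.159)
cell (1,2): code 1001 → (2.000,2.892)–(1.000,2.736)
cell (2,0): code 0010 → (2.000,0.159)–(2.955,1.000)
cell (2,1): code 0011 → (2.955,1.000)–(2.955,2.000)
cell (2,2): code 0001 → (2.955,2.000)–(2.000,2.892)
total: 8 segments, chained into 1 closed loop(s), length Σ = 8.379415

segments=8 loops=1 length=8.379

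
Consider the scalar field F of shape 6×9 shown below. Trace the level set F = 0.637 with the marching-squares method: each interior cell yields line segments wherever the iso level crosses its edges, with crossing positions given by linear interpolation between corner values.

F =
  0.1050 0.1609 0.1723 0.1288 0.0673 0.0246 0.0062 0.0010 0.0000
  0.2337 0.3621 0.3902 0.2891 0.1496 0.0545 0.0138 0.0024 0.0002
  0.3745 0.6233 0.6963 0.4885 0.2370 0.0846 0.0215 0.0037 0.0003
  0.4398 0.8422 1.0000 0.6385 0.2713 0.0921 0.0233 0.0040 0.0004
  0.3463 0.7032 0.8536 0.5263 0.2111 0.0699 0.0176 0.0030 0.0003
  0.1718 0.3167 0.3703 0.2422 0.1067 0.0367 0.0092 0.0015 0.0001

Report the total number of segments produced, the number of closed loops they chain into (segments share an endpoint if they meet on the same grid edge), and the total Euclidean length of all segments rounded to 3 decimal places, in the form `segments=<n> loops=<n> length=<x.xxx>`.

cell (1,1): code 0100 → (1.806,2.000)–(2.000,1.188)
cell (1,2): code 1000 → (2.000,2.285)–(1.806,2.000)
cell (2,0): code 0100 → (2.063,1.000)–(3.000,0.490)
cell (2,1): code 1110 → (2.000,1.188)–(2.063,1.000)
cell (2,2): code 1101 → (2.990,3.000)–(2.000,2.285)
cell (2,3): code 1000 → (3.000,3.004)–(2.990,3.000)
cell (3,0): code 0110 → (3.000,0.490)–(4.000,0.815)
cell (3,2): code 1011 → (4.000,2.662)–(3.013,3.000)
cell (3,3): code 0001 → (3.013,3.000)–(3.000,3.004)
cell (4,0): code 0010 → (4.000,0.815)–(4.171,1.000)
cell (4,1): code 0011 → (4.171,1.000)–(4.448,2.000)
cell (4,2): code 0001 → (4.448,2.000)–(4.000,2.662)
total: 12 segments, chained into 1 closed loop(s), length Σ = 7.874421

segments=12 loops=1 length=7.874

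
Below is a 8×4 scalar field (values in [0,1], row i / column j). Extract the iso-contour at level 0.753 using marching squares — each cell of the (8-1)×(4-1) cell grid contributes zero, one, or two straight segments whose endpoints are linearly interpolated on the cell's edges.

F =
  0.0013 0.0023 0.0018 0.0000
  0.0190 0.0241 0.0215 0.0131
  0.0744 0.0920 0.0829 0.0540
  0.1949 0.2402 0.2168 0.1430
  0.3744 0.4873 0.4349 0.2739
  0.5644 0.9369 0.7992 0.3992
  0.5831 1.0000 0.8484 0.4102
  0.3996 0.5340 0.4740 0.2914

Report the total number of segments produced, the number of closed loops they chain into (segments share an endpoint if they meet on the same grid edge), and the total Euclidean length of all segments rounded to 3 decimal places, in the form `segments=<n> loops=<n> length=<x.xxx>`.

segments=8 loops=1 length=6.029

cell (4,0): code 0100 → (4.591,1.000)–(5.000,0.506)
cell (4,1): code 1100 → (4.873,2.000)–(4.591,1.000)
cell (4,2): code 1000 → (5.000,2.115)–(4.873,2.000)
cell (5,0): code 0110 → (5.000,0.506)–(6.000,0.408)
cell (5,2): code 1001 → (6.000,2.218)–(5.000,2.115)
cell (6,0): code 0010 → (6.000,0.408)–(6.530,1.000)
cell (6,1): code 0011 → (6.530,1.000)–(6.255,2.000)
cell (6,2): code 0001 → (6.255,2.000)–(6.000,2.218)
total: 8 segments, chained into 1 closed loop(s), length Σ = 6.029084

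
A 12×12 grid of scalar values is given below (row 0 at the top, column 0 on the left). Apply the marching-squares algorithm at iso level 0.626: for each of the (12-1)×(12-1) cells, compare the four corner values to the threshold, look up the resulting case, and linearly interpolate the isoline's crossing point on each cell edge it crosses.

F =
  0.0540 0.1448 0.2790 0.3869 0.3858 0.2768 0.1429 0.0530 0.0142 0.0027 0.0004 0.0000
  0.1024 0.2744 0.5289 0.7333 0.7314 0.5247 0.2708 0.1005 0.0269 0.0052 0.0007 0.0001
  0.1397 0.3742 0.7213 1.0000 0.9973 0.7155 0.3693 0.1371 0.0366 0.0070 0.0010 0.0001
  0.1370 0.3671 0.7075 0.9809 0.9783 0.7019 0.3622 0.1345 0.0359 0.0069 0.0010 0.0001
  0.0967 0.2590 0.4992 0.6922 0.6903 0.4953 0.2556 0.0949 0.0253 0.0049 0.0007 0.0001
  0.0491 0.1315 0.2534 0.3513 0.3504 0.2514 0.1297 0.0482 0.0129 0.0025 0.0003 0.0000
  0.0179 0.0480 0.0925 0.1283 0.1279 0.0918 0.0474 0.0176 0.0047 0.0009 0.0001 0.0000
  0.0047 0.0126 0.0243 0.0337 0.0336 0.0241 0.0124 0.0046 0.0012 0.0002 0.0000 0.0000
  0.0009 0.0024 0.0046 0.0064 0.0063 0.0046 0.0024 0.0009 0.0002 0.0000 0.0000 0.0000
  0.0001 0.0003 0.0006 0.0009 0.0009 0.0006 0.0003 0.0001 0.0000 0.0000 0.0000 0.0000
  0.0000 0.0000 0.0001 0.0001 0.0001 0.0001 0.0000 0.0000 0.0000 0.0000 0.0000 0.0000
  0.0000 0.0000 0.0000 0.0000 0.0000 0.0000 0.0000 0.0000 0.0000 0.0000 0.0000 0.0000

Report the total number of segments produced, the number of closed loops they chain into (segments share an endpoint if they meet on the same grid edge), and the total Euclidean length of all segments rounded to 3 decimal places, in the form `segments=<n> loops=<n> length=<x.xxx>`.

segments=16 loops=1 length=11.203

cell (0,2): code 0100 → (0.690,3.000)–(1.000,2.475)
cell (0,3): code 1100 → (0.695,4.000)–(0.690,3.000)
cell (0,4): code 1000 → (1.000,4.510)–(0.695,4.000)
cell (1,1): code 0100 → (1.505,2.000)–(2.000,1.725)
cell (1,2): code 1110 → (1.000,2.475)–(1.505,2.000)
cell (1,4): code 1101 → (1.531,5.000)–(1.000,4.510)
cell (1,5): code 1000 → (2.000,5.259)–(1.531,5.000)
cell (2,1): code 0110 → (2.000,1.725)–(3.000,1.761)
cell (2,5): code 1001 → (3.000,5.223)–(2.000,5.259)
cell (3,1): code 0010 → (3.000,1.761)–(3.391,2.000)
cell (3,2): code 0111 → (3.391,2.000)–(4.000,2.657)
cell (3,4): code 1011 → (4.000,4.330)–(3.367,5.000)
cell (3,5): code 0001 → (3.367,5.000)–(3.000,5.223)
cell (4,2): code 0010 → (4.000,2.657)–(4.194,3.000)
cell (4,3): code 0011 → (4.194,3.000)–(4.189,4.000)
cell (4,4): code 0001 → (4.189,4.000)–(4.000,4.330)
total: 16 segments, chained into 1 closed loop(s), length Σ = 11.202821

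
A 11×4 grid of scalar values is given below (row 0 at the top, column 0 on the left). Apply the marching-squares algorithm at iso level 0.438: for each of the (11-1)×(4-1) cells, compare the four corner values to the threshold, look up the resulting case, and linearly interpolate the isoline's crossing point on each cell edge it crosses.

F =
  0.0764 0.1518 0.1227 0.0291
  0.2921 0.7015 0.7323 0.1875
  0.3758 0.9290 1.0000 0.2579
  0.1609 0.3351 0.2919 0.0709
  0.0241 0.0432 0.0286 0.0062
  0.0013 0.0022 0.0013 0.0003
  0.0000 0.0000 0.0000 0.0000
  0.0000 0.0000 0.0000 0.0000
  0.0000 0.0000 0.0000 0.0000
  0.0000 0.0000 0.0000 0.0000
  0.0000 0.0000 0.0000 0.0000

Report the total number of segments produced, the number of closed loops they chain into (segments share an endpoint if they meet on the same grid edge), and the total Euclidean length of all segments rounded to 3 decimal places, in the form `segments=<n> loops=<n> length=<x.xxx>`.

cell (0,0): code 0100 → (0.521,1.000)–(1.000,0.356)
cell (0,1): code 1100 → (0.517,2.000)–(0.521,1.000)
cell (0,2): code 1000 → (1.000,2.540)–(0.517,2.000)
cell (1,0): code 0110 → (1.000,0.356)–(2.000,0.112)
cell (1,2): code 1001 → (2.000,2.757)–(1.000,2.540)
cell (2,0): code 0010 → (2.000,0.112)–(2.827,1.000)
cell (2,1): code 0011 → (2.827,1.000)–(2.794,2.000)
cell (2,2): code 0001 → (2.794,2.000)–(2.000,2.757)
total: 8 segments, chained into 1 closed loop(s), length Σ = 7.890149

segments=8 loops=1 length=7.890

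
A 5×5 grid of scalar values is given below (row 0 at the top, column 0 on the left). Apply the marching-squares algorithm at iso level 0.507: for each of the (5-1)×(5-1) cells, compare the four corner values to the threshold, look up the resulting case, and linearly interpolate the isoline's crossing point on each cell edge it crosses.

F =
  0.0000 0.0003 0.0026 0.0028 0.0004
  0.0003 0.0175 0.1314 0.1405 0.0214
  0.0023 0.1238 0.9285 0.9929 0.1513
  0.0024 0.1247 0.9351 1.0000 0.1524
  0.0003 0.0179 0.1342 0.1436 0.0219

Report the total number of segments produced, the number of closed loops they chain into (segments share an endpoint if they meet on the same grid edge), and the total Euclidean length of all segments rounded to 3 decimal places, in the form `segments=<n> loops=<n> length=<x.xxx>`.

segments=8 loops=1 length=7.127

cell (1,1): code 0100 → (1.471,2.000)–(2.000,1.476)
cell (1,2): code 1100 → (1.430,3.000)–(1.471,2.000)
cell (1,3): code 1000 → (2.000,3.577)–(1.430,3.000)
cell (2,1): code 0110 → (2.000,1.476)–(3.000,1.472)
cell (2,3): code 1001 → (3.000,3.582)–(2.000,3.577)
cell (3,1): code 0010 → (3.000,1.472)–(3.535,2.000)
cell (3,2): code 0011 → (3.535,2.000)–(3.576,3.000)
cell (3,3): code 0001 → (3.576,3.000)–(3.000,3.582)
total: 8 segments, chained into 1 closed loop(s), length Σ = 7.127225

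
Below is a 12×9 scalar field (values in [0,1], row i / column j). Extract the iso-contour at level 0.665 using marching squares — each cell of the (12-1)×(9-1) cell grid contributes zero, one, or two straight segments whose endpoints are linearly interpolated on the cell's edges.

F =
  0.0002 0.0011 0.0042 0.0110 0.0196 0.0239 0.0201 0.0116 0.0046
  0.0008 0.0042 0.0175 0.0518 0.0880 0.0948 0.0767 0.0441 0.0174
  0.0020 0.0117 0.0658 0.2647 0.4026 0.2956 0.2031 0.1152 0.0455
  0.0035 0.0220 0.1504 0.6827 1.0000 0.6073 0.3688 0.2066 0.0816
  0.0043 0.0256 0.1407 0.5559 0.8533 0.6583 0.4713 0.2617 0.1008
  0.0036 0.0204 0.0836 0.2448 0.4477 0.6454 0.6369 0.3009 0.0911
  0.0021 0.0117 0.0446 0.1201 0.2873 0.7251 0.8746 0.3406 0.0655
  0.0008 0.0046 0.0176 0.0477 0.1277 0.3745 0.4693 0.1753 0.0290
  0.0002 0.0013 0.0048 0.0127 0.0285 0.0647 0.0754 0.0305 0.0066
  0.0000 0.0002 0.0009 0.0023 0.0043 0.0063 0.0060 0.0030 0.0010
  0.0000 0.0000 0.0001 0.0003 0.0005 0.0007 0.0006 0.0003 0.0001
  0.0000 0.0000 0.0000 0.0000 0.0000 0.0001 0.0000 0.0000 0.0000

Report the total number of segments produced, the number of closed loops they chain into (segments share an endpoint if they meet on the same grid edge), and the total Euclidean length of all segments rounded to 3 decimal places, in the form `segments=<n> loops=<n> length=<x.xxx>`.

cell (2,2): code 0100 → (2.958,3.000)–(3.000,2.967)
cell (2,3): code 1100 → (2.439,4.000)–(2.958,3.000)
cell (2,4): code 1000 → (3.000,4.853)–(2.439,4.000)
cell (3,2): code 0010 → (3.000,2.967)–(3.140,3.000)
cell (3,3): code 0111 → (3.140,3.000)–(4.000,3.367)
cell (3,4): code 1001 → (4.000,4.966)–(3.000,4.853)
cell (4,3): code 0010 → (4.000,3.367)–(4.464,4.000)
cell (4,4): code 0001 → (4.464,4.000)–(4.000,4.966)
cell (5,4): code 0100 → (5.246,5.000)–(6.000,4.863)
cell (5,5): code 1100 → (5.118,6.000)–(5.246,5.000)
cell (5,6): code 1000 → (6.000,6.393)–(5.118,6.000)
cell (6,4): code 0010 → (6.000,4.863)–(6.171,5.000)
cell (6,5): code 0011 → (6.171,5.000)–(6.517,6.000)
cell (6,6): code 0001 → (6.517,6.000)–(6.000,6.393)
total: 14 segments, chained into 2 closed loop(s), length Σ = 10.809546

segments=14 loops=2 length=10.810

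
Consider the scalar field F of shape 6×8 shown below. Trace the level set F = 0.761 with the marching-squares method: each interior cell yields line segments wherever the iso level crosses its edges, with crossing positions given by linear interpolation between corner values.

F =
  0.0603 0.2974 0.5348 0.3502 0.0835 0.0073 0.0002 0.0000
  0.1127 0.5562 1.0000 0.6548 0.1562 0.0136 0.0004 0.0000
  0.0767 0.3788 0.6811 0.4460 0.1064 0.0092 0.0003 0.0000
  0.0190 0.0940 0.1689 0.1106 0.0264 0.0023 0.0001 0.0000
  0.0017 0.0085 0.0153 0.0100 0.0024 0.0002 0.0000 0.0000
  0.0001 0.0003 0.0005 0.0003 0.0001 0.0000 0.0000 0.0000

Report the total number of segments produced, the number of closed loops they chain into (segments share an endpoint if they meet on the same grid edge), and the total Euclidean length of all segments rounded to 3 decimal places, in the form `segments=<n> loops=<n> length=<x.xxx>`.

cell (0,1): code 0100 → (0.486,2.000)–(1.000,1.461)
cell (0,2): code 1000 → (1.000,2.692)–(0.486,2.000)
cell (1,1): code 0010 → (1.000,1.461)–(1.749,2.000)
cell (1,2): code 0001 → (1.749,2.000)–(1.000,2.692)
total: 4 segments, chained into 1 closed loop(s), length Σ = 3.549614

segments=4 loops=1 length=3.550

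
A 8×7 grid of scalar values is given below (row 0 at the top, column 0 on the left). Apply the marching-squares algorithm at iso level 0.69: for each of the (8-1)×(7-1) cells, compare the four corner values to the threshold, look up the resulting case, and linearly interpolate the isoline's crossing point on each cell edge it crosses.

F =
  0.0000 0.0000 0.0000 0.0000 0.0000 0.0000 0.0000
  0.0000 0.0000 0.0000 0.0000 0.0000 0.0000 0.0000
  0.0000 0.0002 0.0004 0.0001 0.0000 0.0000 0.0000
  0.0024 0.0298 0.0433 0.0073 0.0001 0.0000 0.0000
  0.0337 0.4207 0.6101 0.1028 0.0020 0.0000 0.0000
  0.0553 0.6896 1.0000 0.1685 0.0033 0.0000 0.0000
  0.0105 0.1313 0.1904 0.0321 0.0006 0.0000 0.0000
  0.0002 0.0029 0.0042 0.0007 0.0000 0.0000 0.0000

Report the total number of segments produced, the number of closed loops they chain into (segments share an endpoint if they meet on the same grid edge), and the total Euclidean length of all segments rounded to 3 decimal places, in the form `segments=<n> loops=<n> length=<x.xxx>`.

segments=4 loops=1 length=3.759

cell (4,1): code 0100 → (4.205,2.000)–(5.000,1.001)
cell (4,2): code 1000 → (5.000,2.373)–(4.205,2.000)
cell (5,1): code 0010 → (5.000,1.001)–(5.383,2.000)
cell (5,2): code 0001 → (5.383,2.000)–(5.000,2.373)
total: 4 segments, chained into 1 closed loop(s), length Σ = 3.758716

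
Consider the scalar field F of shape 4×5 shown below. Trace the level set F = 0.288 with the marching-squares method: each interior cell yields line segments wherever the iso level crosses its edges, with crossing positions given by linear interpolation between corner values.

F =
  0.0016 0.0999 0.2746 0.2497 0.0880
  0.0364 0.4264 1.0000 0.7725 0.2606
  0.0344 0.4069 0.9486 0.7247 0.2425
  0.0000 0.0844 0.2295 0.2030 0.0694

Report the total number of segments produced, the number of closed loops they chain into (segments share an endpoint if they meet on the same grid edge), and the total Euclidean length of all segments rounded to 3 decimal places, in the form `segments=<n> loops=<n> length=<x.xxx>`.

cell (0,0): code 0100 → (0.576,1.000)–(1.000,0.645)
cell (0,1): code 1100 → (0.018,2.000)–(0.576,1.000)
cell (0,2): code 1100 → (0.073,3.000)–(0.018,2.000)
cell (0,3): code 1000 → (1.000,3.946)–(0.073,3.000)
cell (1,0): code 0110 → (1.000,0.645)–(2.000,0.681)
cell (1,3): code 1001 → (2.000,3.906)–(1.000,3.946)
cell (2,0): code 0010 → (2.000,0.681)–(2.369,1.000)
cell (2,1): code 0011 → (2.369,1.000)–(2.919,2.000)
cell (2,2): code 0011 → (2.919,2.000)–(2.837,3.000)
cell (2,3): code 0001 → (2.837,3.000)–(2.000,3.906)
total: 10 segments, chained into 1 closed loop(s), length Σ = 9.890876

segments=10 loops=1 length=9.891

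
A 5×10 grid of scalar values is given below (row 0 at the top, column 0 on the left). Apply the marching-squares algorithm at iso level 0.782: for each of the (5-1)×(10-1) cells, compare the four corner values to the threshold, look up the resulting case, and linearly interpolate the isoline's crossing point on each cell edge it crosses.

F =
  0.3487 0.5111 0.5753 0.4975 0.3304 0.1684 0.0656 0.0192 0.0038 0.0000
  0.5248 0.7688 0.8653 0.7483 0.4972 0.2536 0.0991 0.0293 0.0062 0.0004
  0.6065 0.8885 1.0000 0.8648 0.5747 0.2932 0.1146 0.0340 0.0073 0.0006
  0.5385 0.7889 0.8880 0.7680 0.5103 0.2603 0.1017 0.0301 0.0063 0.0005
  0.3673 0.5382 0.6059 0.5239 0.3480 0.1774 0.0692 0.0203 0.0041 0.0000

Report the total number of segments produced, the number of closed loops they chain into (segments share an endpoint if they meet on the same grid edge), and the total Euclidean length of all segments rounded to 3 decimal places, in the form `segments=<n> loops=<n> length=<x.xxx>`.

segments=12 loops=1 length=8.199

cell (0,1): code 0100 → (0.713,2.000)–(1.000,1.137)
cell (0,2): code 1000 → (1.000,2.712)–(0.713,2.000)
cell (1,0): code 0100 → (1.110,1.000)–(2.000,0.622)
cell (1,1): code 1110 → (1.000,1.137)–(1.110,1.000)
cell (1,2): code 1101 → (1.289,3.000)–(1.000,2.712)
cell (1,3): code 1000 → (2.000,3.285)–(1.289,3.000)
cell (2,0): code 0110 → (2.000,0.622)–(3.000,0.972)
cell (2,2): code 1011 → (3.000,2.883)–(2.855,3.000)
cell (2,3): code 0001 → (2.855,3.000)–(2.000,3.285)
cell (3,0): code 0010 → (3.000,0.972)–(3.028,1.000)
cell (3,1): code 0011 → (3.028,1.000)–(3.376,2.000)
cell (3,2): code 0001 → (3.376,2.000)–(3.000,2.883)
total: 12 segments, chained into 1 closed loop(s), length Σ = 8.198696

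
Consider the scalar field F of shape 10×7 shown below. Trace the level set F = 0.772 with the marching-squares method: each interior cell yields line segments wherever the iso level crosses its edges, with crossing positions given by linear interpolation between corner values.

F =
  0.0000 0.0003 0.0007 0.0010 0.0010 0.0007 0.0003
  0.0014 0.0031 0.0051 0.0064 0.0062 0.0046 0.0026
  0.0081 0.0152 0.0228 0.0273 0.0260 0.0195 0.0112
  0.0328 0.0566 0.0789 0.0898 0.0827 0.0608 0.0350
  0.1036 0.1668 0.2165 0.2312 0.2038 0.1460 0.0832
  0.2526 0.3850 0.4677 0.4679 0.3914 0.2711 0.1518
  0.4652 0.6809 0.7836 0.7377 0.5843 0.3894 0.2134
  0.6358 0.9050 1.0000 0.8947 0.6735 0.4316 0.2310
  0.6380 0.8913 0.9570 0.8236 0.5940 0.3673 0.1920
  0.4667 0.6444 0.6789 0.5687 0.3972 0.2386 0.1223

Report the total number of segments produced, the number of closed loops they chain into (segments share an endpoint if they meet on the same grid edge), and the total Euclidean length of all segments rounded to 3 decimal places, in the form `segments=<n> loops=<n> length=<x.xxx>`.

cell (5,1): code 0100 → (5.963,2.000)–(6.000,1.887)
cell (5,2): code 1000 → (6.000,2.253)–(5.963,2.000)
cell (6,0): code 0100 → (6.407,1.000)–(7.000,0.506)
cell (6,1): code 1110 → (6.000,1.887)–(6.407,1.000)
cell (6,2): code 1101 → (6.218,3.000)–(6.000,2.253)
cell (6,3): code 1000 → (7.000,3.555)–(6.218,3.000)
cell (7,0): code 0110 → (7.000,0.506)–(8.000,0.529)
cell (7,3): code 1001 → (8.000,3.225)–(7.000,3.555)
cell (8,0): code 0010 → (8.000,0.529)–(8.483,1.000)
cell (8,1): code 0011 → (8.483,1.000)–(8.665,2.000)
cell (8,2): code 0011 → (8.665,2.000)–(8.202,3.000)
cell (8,3): code 0001 → (8.202,3.000)–(8.000,3.225)
total: 12 segments, chained into 1 closed loop(s), length Σ = 9.007911

segments=12 loops=1 length=9.008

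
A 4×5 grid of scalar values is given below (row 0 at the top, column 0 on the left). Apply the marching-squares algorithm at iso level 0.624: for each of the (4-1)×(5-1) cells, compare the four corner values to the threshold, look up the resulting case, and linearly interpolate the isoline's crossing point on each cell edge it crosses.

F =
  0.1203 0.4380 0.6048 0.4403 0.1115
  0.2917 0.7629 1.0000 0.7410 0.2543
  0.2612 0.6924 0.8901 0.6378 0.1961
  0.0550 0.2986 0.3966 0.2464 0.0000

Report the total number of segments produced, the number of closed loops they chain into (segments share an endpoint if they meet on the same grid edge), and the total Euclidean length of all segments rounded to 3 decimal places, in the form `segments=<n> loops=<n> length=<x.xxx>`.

segments=10 loops=1 length=7.751

cell (0,0): code 0100 → (0.572,1.000)–(1.000,0.705)
cell (0,1): code 1100 → (0.049,2.000)–(0.572,1.000)
cell (0,2): code 1100 → (0.611,3.000)–(0.049,2.000)
cell (0,3): code 1000 → (1.000,3.240)–(0.611,3.000)
cell (1,0): code 0110 → (1.000,0.705)–(2.000,0.841)
cell (1,3): code 1001 → (2.000,3.031)–(1.000,3.240)
cell (2,0): code 0010 → (2.000,0.841)–(2.174,1.000)
cell (2,1): code 0011 → (2.174,1.000)–(2.539,2.000)
cell (2,2): code 0011 → (2.539,2.000)–(2.035,3.000)
cell (2,3): code 0001 → (2.035,3.000)–(2.000,3.031)
total: 10 segments, chained into 1 closed loop(s), length Σ = 7.750558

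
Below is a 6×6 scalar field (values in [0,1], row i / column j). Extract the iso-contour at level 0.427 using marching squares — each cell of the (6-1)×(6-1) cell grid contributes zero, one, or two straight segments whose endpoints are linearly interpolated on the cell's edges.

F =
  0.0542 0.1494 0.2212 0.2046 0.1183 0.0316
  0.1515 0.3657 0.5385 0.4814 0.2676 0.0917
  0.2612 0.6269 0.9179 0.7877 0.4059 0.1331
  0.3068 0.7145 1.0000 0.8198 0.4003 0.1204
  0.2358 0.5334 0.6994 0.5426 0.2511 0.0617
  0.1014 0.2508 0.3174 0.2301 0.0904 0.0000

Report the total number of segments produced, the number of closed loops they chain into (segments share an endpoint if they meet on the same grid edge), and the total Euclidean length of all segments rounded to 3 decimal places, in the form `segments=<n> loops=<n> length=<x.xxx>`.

cell (0,1): code 0100 → (0.649,2.000)–(1.000,1.355)
cell (0,2): code 1100 → (0.803,3.000)–(0.649,2.000)
cell (0,3): code 1000 → (1.000,3.254)–(0.803,3.000)
cell (1,0): code 0100 → (1.235,1.000)–(2.000,0.453)
cell (1,1): code 1110 → (1.000,1.355)–(1.235,1.000)
cell (1,3): code 1001 → (2.000,3.945)–(1.000,3.254)
cell (2,0): code 0110 → (2.000,0.453)–(3.000,0.295)
cell (2,3): code 1001 → (3.000,3.936)–(2.000,3.945)
cell (3,0): code 0110 → (3.000,0.295)–(4.000,0.642)
cell (3,3): code 1001 → (4.000,3.397)–(3.000,3.936)
cell (4,0): code 0010 → (4.000,0.642)–(4.377,1.000)
cell (4,1): code 0011 → (4.377,1.000)–(4.713,2.000)
cell (4,2): code 0011 → (4.713,2.000)–(4.370,3.000)
cell (4,3): code 0001 → (4.370,3.000)–(4.000,3.397)
total: 14 segments, chained into 1 closed loop(s), length Σ = 12.030621

segments=14 loops=1 length=12.031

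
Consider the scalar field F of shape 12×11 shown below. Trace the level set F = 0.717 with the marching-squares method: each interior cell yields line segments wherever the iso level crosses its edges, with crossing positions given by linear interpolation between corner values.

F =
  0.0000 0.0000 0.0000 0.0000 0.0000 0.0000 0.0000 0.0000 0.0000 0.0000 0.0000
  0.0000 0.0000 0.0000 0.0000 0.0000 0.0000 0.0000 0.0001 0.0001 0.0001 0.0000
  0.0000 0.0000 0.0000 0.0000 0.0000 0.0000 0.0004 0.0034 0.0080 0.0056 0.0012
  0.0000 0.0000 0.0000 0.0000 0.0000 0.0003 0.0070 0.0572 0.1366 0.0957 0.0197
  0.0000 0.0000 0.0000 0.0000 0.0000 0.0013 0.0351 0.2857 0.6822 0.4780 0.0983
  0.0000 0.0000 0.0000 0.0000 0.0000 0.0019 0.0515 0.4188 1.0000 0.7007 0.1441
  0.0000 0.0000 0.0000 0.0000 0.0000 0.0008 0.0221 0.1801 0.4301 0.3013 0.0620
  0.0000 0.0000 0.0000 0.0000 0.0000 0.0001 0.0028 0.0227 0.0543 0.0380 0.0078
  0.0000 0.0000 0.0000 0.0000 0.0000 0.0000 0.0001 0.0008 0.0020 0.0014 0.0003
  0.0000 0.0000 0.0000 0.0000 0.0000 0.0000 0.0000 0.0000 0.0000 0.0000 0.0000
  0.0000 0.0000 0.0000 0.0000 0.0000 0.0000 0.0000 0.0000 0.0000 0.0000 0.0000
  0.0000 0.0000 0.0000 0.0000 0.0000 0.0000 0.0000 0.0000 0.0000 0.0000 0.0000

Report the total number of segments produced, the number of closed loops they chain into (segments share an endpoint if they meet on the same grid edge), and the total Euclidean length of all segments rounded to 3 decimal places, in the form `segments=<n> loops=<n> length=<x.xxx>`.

cell (4,7): code 0100 → (4.110,8.000)–(5.000,7.513)
cell (4,8): code 1000 → (5.000,8.946)–(4.110,8.000)
cell (5,7): code 0010 → (5.000,7.513)–(5.497,8.000)
cell (5,8): code 0001 → (5.497,8.000)–(5.000,8.946)
total: 4 segments, chained into 1 closed loop(s), length Σ = 4.077265

segments=4 loops=1 length=4.077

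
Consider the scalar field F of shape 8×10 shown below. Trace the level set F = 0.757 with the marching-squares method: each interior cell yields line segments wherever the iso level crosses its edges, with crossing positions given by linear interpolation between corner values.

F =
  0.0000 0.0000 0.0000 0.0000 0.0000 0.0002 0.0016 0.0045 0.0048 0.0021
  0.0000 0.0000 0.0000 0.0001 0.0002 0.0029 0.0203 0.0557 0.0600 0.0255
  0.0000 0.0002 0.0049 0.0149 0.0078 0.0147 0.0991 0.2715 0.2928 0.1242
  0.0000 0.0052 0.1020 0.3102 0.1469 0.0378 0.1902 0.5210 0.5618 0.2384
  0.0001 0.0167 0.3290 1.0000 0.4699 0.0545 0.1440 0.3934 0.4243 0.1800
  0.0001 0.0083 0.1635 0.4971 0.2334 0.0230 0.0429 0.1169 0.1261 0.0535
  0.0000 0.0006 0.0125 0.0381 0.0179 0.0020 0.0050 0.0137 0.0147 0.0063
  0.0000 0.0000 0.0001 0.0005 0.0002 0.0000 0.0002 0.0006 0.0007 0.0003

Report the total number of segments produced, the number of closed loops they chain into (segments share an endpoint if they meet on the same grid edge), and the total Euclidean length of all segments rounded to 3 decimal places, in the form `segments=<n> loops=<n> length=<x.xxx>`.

segments=4 loops=1 length=2.353

cell (3,2): code 0100 → (3.648,3.000)–(4.000,2.638)
cell (3,3): code 1000 → (4.000,3.458)–(3.648,3.000)
cell (4,2): code 0010 → (4.000,2.638)–(4.483,3.000)
cell (4,3): code 0001 → (4.483,3.000)–(4.000,3.458)
total: 4 segments, chained into 1 closed loop(s), length Σ = 2.353239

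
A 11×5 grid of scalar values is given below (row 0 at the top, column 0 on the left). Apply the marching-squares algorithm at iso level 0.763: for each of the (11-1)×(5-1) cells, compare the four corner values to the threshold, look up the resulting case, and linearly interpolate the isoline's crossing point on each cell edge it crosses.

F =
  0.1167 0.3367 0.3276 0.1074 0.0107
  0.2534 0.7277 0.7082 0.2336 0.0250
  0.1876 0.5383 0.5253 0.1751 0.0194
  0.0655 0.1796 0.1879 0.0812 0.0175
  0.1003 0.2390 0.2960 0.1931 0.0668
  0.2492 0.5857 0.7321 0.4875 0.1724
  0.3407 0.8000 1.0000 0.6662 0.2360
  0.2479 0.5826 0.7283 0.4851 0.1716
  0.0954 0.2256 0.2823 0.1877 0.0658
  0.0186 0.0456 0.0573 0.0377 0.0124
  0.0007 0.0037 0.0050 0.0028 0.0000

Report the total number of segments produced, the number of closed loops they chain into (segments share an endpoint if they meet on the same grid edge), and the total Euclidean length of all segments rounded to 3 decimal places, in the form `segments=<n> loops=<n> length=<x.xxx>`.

cell (5,0): code 0100 → (5.827,1.000)–(6.000,0.919)
cell (5,1): code 1100 → (5.115,2.000)–(5.827,1.000)
cell (5,2): code 1000 → (6.000,2.710)–(5.115,2.000)
cell (6,0): code 0010 → (6.000,0.919)–(6.170,1.000)
cell (6,1): code 0011 → (6.170,1.000)–(6.872,2.000)
cell (6,2): code 0001 → (6.872,2.000)–(6.000,2.710)
total: 6 segments, chained into 1 closed loop(s), length Σ = 5.087313

segments=6 loops=1 length=5.087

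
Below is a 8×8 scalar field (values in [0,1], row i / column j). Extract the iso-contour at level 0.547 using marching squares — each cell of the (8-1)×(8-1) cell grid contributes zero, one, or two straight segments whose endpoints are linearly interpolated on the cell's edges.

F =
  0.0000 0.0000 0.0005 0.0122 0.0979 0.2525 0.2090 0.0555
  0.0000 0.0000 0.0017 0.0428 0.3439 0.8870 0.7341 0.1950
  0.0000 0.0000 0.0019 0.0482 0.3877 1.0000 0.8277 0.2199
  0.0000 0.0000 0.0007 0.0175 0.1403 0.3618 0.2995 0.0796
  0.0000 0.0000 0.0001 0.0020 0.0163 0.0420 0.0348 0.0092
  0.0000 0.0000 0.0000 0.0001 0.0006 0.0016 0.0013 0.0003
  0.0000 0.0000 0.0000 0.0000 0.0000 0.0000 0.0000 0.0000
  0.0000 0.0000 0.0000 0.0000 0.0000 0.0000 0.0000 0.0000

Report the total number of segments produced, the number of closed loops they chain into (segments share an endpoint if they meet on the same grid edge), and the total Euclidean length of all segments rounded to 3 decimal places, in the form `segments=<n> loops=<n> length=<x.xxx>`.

cell (0,4): code 0100 → (0.464,5.000)–(1.000,4.374)
cell (0,5): code 1100 → (0.644,6.000)–(0.464,5.000)
cell (0,6): code 1000 → (1.000,6.347)–(0.644,6.000)
cell (1,4): code 0110 → (1.000,4.374)–(2.000,4.260)
cell (1,6): code 1001 → (2.000,6.462)–(1.000,6.347)
cell (2,4): code 0010 → (2.000,4.260)–(2.710,5.000)
cell (2,5): code 0011 → (2.710,5.000)–(2.531,6.000)
cell (2,6): code 0001 → (2.531,6.000)–(2.000,6.462)
total: 8 segments, chained into 1 closed loop(s), length Σ = 7.095581

segments=8 loops=1 length=7.096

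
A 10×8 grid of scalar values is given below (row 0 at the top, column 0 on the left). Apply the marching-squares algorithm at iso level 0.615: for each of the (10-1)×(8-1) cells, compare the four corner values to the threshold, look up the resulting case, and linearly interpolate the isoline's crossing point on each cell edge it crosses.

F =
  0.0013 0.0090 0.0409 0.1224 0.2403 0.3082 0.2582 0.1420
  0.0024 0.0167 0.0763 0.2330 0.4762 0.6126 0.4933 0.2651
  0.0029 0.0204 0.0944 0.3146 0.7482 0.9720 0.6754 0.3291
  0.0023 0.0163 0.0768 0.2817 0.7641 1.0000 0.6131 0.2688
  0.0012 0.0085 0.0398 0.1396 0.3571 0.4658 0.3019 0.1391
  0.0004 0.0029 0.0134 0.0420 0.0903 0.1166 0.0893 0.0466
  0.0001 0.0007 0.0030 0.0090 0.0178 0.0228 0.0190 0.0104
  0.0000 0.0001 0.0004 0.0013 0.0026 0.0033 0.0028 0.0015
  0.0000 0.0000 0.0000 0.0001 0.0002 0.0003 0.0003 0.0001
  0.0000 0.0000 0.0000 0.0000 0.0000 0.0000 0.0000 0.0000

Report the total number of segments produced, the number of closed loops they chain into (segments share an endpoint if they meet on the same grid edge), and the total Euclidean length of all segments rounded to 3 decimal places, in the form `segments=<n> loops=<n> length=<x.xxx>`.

cell (1,3): code 0100 → (1.510,4.000)–(2.000,3.693)
cell (1,4): code 1100 → (1.007,5.000)–(1.510,4.000)
cell (1,5): code 1100 → (1.668,6.000)–(1.007,5.000)
cell (1,6): code 1000 → (2.000,6.174)–(1.668,6.000)
cell (2,3): code 0110 → (2.000,3.693)–(3.000,3.691)
cell (2,5): code 1011 → (3.000,5.995)–(2.970,6.000)
cell (2,6): code 0001 → (2.970,6.000)–(2.000,6.174)
cell (3,3): code 0010 → (3.000,3.691)–(3.366,4.000)
cell (3,4): code 0011 → (3.366,4.000)–(3.721,5.000)
cell (3,5): code 0001 → (3.721,5.000)–(3.000,5.995)
total: 10 segments, chained into 1 closed loop(s), length Σ = 8.056416

segments=10 loops=1 length=8.056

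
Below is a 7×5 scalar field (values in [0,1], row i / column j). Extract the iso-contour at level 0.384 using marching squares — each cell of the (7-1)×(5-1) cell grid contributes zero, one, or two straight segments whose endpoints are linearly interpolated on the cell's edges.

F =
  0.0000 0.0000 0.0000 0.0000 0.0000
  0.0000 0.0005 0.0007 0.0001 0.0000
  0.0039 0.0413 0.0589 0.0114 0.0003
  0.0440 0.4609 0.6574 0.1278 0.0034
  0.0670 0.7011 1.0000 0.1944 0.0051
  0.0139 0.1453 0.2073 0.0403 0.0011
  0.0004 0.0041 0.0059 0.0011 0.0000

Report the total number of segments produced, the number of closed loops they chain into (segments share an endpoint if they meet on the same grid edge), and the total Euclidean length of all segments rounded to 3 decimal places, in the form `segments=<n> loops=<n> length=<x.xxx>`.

cell (2,0): code 0100 → (2.817,1.000)–(3.000,0.816)
cell (2,1): code 1100 → (2.543,2.000)–(2.817,1.000)
cell (2,2): code 1000 → (3.000,2.516)–(2.543,2.000)
cell (3,0): code 0110 → (3.000,0.816)–(4.000,0.500)
cell (3,2): code 1001 → (4.000,2.765)–(3.000,2.516)
cell (4,0): code 0010 → (4.000,0.500)–(4.571,1.000)
cell (4,1): code 0011 → (4.571,1.000)–(4.777,2.000)
cell (4,2): code 0001 → (4.777,2.000)–(4.000,2.765)
total: 8 segments, chained into 1 closed loop(s), length Σ = 6.935100

segments=8 loops=1 length=6.935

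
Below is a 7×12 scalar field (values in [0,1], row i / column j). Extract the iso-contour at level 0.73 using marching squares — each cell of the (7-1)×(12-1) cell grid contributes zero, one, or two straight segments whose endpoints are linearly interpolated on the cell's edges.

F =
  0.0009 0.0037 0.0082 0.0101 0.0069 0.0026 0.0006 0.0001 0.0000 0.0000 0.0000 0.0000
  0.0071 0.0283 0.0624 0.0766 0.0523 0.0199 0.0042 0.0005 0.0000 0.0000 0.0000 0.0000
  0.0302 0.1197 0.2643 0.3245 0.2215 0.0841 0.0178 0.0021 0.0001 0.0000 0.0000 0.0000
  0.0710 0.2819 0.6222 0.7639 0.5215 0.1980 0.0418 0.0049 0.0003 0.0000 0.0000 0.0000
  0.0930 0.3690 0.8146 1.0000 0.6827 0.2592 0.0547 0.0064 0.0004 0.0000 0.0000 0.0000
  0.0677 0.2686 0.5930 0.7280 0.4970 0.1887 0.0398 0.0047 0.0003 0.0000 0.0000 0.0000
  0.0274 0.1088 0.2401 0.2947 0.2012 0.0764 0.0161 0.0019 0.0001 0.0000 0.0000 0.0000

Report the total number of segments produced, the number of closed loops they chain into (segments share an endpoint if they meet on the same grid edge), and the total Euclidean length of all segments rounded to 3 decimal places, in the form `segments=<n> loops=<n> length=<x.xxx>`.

cell (2,2): code 0100 → (2.923,3.000)–(3.000,2.761)
cell (2,3): code 1000 → (3.000,3.140)–(2.923,3.000)
cell (3,1): code 0100 → (3.560,2.000)–(4.000,1.810)
cell (3,2): code 1110 → (3.000,2.761)–(3.560,2.000)
cell (3,3): code 1001 → (4.000,3.851)–(3.000,3.140)
cell (4,1): code 0010 → (4.000,1.810)–(4.382,2.000)
cell (4,2): code 0011 → (4.382,2.000)–(4.993,3.000)
cell (4,3): code 0001 → (4.993,3.000)–(4.000,3.851)
total: 8 segments, chained into 1 closed loop(s), length Σ = 5.967547

segments=8 loops=1 length=5.968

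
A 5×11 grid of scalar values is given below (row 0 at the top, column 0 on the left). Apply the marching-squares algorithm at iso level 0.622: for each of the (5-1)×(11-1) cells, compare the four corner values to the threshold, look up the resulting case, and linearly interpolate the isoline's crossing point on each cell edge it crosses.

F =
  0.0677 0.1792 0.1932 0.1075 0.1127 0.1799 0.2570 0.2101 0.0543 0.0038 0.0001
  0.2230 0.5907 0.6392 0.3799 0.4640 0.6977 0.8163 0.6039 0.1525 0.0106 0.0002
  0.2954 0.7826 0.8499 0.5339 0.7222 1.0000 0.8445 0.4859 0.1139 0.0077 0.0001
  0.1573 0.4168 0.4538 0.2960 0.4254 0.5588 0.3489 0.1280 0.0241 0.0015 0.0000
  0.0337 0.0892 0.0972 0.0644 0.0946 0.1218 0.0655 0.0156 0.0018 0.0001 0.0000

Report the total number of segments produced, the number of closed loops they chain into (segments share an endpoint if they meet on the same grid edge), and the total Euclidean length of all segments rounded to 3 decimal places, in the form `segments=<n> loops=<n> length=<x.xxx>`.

segments=18 loops=2 length=14.244

cell (0,1): code 0100 → (0.961,2.000)–(1.000,1.645)
cell (0,2): code 1000 → (1.000,2.066)–(0.961,2.000)
cell (0,4): code 0100 → (0.854,5.000)–(1.000,4.676)
cell (0,5): code 1100 → (0.653,6.000)–(0.854,5.000)
cell (0,6): code 1000 → (1.000,6.915)–(0.653,6.000)
cell (1,0): code 0100 → (1.163,1.000)–(2.000,0.670)
cell (1,1): code 1110 → (1.000,1.645)–(1.163,1.000)
cell (1,2): code 1001 → (2.000,2.721)–(1.000,2.066)
cell (1,3): code 0100 → (1.612,4.000)–(2.000,3.468)
cell (1,4): code 1110 → (1.000,4.676)–(1.612,4.000)
cell (1,6): code 1001 → (2.000,6.620)–(1.000,6.915)
cell (2,0): code 0010 → (2.000,0.670)–(2.439,1.000)
cell (2,1): code 0011 → (2.439,1.000)–(2.575,2.000)
cell (2,2): code 0001 → (2.575,2.000)–(2.000,2.721)
cell (2,3): code 0010 → (2.000,3.468)–(2.338,4.000)
cell (2,4): code 0011 → (2.338,4.000)–(2.857,5.000)
cell (2,5): code 0011 → (2.857,5.000)–(2.449,6.000)
cell (2,6): code 0001 → (2.449,6.000)–(2.000,6.620)
total: 18 segments, chained into 2 closed loop(s), length Σ = 14.244371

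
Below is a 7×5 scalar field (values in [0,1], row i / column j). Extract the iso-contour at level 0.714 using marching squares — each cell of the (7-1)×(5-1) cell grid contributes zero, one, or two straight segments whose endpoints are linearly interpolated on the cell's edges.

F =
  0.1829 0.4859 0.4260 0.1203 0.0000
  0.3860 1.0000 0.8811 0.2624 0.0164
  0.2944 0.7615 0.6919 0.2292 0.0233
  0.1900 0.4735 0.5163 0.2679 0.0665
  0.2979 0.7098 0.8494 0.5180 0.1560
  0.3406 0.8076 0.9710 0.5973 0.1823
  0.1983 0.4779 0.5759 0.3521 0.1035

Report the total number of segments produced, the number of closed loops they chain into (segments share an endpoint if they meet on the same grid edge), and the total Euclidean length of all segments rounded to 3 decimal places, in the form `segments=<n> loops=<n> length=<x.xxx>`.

segments=16 loops=2 length=11.477

cell (0,0): code 0100 → (0.444,1.000)–(1.000,0.534)
cell (0,1): code 1100 → (0.633,2.000)–(0.444,1.000)
cell (0,2): code 1000 → (1.000,2.270)–(0.633,2.000)
cell (1,0): code 0110 → (1.000,0.534)–(2.000,0.898)
cell (1,1): code 1011 → (2.000,1.682)–(1.883,2.000)
cell (1,2): code 0001 → (1.883,2.000)–(1.000,2.270)
cell (2,0): code 0010 → (2.000,0.898)–(2.165,1.000)
cell (2,1): code 0001 → (2.165,1.000)–(2.000,1.682)
cell (3,1): code 0100 → (3.594,2.000)–(4.000,1.030)
cell (3,2): code 1000 → (4.000,2.409)–(3.594,2.000)
cell (4,0): code 0100 → (4.043,1.000)–(5.000,0.800)
cell (4,1): code 1110 → (4.000,1.030)–(4.043,1.000)
cell (4,2): code 1001 → (5.000,2.688)–(4.000,2.409)
cell (5,0): code 0010 → (5.000,0.800)–(5.284,1.000)
cell (5,1): code 0011 → (5.284,1.000)–(5.650,2.000)
cell (5,2): code 0001 → (5.650,2.000)–(5.000,2.688)
total: 16 segments, chained into 2 closed loop(s), length Σ = 11.476763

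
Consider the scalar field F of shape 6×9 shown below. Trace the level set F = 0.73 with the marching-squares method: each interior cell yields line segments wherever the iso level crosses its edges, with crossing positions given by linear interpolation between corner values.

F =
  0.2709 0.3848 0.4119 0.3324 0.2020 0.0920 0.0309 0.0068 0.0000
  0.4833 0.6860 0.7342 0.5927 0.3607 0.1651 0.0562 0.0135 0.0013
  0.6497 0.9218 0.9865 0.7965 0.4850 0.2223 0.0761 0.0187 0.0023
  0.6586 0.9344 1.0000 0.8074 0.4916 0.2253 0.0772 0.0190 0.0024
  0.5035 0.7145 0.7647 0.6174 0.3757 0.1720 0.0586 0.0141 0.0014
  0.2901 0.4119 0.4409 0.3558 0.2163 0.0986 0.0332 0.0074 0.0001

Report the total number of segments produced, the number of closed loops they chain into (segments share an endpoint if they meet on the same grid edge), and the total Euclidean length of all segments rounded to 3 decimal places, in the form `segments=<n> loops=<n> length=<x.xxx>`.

segments=14 loops=1 length=9.607

cell (0,1): code 0100 → (0.987,2.000)–(1.000,1.913)
cell (0,2): code 1000 → (1.000,2.030)–(0.987,2.000)
cell (1,0): code 0100 → (1.187,1.000)–(2.000,0.295)
cell (1,1): code 1110 → (1.000,1.913)–(1.187,1.000)
cell (1,2): code 1101 → (1.674,3.000)–(1.000,2.030)
cell (1,3): code 1000 → (2.000,3.213)–(1.674,3.000)
cell (2,0): code 0110 → (2.000,0.295)–(3.000,0.259)
cell (2,3): code 1001 → (3.000,3.245)–(2.000,3.213)
cell (3,0): code 0010 → (3.000,0.259)–(3.930,1.000)
cell (3,1): code 0111 → (3.930,1.000)–(4.000,1.309)
cell (3,2): code 1011 → (4.000,2.236)–(3.407,3.000)
cell (3,3): code 0001 → (3.407,3.000)–(3.000,3.245)
cell (4,1): code 0010 → (4.000,1.309)–(4.107,2.000)
cell (4,2): code 0001 → (4.107,2.000)–(4.000,2.236)
total: 14 segments, chained into 1 closed loop(s), length Σ = 9.607410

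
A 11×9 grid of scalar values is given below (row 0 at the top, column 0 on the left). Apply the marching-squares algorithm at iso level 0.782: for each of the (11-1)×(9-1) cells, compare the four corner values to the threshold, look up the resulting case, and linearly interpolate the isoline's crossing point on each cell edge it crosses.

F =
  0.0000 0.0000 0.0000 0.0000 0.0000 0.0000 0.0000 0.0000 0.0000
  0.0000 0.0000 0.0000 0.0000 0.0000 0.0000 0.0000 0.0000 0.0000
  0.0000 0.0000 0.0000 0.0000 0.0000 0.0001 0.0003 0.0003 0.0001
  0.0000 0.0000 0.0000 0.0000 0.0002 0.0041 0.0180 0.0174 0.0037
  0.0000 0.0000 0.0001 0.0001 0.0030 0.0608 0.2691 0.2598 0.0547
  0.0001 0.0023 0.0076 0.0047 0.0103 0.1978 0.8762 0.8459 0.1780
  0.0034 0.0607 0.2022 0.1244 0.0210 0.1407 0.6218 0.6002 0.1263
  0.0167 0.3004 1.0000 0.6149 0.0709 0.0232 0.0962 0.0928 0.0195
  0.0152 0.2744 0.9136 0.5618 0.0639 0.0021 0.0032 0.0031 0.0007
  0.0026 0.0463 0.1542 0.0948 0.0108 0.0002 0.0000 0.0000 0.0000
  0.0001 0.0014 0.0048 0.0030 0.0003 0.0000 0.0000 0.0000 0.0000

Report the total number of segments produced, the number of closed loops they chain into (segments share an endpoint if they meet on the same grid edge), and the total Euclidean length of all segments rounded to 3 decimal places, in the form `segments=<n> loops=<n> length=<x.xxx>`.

cell (4,5): code 0100 → (4.845,6.000)–(5.000,5.861)
cell (4,6): code 1100 → (4.891,7.000)–(4.845,6.000)
cell (4,7): code 1000 → (5.000,7.096)–(4.891,7.000)
cell (5,5): code 0010 → (5.000,5.861)–(5.370,6.000)
cell (5,6): code 0011 → (5.370,6.000)–(5.260,7.000)
cell (5,7): code 0001 → (5.260,7.000)–(5.000,7.096)
cell (6,1): code 0100 → (6.727,2.000)–(7.000,1.688)
cell (6,2): code 1000 → (7.000,2.566)–(6.727,2.000)
cell (7,1): code 0110 → (7.000,1.688)–(8.000,1.794)
cell (7,2): code 1001 → (8.000,2.374)–(7.000,2.566)
cell (8,1): code 0010 → (8.000,1.794)–(8.173,2.000)
cell (8,2): code 0001 → (8.173,2.000)–(8.000,2.374)
total: 12 segments, chained into 2 closed loop(s), length Σ = 6.781214

segments=12 loops=2 length=6.781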